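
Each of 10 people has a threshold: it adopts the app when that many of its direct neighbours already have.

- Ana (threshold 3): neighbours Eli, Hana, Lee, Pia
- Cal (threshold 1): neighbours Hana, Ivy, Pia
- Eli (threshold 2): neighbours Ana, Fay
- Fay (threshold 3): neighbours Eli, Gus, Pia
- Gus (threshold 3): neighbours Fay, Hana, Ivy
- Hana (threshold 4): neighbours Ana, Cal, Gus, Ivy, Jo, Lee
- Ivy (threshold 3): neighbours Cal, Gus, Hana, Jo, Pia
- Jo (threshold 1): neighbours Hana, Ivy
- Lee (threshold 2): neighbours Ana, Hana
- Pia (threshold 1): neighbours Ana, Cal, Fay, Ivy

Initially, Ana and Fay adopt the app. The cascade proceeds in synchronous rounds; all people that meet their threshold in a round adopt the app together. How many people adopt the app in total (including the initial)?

Round 1 — Ana, Fay adopt the app (initial).
Round 2 — checking thresholds:
  Eli: 2 of 2 neighbours ≥ 2, adopts the app.
  Gus: 1 of 3 neighbours < 3, below threshold.
  Hana: 1 of 6 neighbours < 4, below threshold.
  Lee: 1 of 2 neighbours < 2, below threshold.
  Pia: 2 of 4 neighbours ≥ 1, adopts the app.
Round 3 — checking thresholds:
  Cal: 1 of 3 neighbours ≥ 1, adopts the app.
  Gus: 1 of 3 neighbours < 3, below threshold.
  Hana: 1 of 6 neighbours < 4, below threshold.
  Ivy: 1 of 5 neighbours < 3, below threshold.
  Lee: 1 of 2 neighbours < 2, below threshold.
Round 4 — no new adoptions; cascade stops.

5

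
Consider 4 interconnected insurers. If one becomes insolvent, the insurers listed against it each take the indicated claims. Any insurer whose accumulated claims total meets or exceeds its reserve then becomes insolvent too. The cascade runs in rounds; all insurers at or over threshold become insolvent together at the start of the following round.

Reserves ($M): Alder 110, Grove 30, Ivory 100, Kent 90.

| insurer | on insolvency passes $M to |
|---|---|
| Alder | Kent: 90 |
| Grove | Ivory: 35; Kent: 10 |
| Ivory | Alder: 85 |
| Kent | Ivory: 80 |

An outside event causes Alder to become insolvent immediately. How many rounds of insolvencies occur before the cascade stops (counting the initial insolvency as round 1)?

2

Round 1 — Alder becomes insolvent (initial).
  Kent: +90 → 90 ≥ 90
Round 2 — Kent becomes insolvent.
  Ivory: +80 → 80 < 100
No further insolvencies.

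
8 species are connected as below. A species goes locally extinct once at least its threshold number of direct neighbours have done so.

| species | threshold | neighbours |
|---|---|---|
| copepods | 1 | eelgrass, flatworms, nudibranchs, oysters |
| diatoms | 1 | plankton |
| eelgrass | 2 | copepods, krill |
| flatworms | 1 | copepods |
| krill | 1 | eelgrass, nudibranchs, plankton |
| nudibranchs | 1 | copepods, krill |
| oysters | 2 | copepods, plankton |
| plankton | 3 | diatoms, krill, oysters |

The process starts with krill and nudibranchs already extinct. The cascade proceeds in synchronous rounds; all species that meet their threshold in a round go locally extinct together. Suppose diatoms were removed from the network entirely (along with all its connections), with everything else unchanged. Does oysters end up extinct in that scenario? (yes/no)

no

With diatoms removed:
Round 1 — krill, nudibranchs go locally extinct (initial).
Round 2 — checking thresholds:
  copepods: 1 of 4 neighbours ≥ 1, goes locally extinct.
  eelgrass: 1 of 2 neighbours < 2, below threshold.
  plankton: 1 of 2 neighbours < 3, below threshold.
Round 3 — checking thresholds:
  eelgrass: 2 of 2 neighbours ≥ 2, goes locally extinct.
  flatworms: 1 of 1 neighbours ≥ 1, goes locally extinct.
  oysters: 1 of 2 neighbours < 2, below threshold.
  plankton: 1 of 2 neighbours < 3, below threshold.
Round 4 — no new extinctions; cascade stops.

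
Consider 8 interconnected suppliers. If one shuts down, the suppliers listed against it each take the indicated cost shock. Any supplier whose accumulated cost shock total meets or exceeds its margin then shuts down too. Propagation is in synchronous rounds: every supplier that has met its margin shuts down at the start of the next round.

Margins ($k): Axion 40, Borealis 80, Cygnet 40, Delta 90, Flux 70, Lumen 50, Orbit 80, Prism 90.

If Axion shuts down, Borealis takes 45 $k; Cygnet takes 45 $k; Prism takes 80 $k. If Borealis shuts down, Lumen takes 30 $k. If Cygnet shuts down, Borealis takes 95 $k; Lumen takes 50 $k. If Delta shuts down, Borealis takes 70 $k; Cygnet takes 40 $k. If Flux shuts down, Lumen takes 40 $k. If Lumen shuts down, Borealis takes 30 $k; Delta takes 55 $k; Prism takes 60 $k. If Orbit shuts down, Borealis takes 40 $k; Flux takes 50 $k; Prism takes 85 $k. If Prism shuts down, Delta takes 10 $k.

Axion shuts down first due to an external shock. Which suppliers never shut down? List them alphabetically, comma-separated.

Delta, Flux, Orbit

Round 1 — Axion shuts down (initial).
  Borealis: +45 → 45 < 80
  Cygnet: +45 → 45 ≥ 40
  Prism: +80 → 80 < 90
Round 2 — Cygnet shuts down.
  Borealis: +95 → 140 ≥ 80
  Lumen: +50 → 50 ≥ 50
Round 3 — Borealis, Lumen shut down.
  Delta: +55 → 55 < 90
  Prism: +60 → 140 ≥ 90
Round 4 — Prism shuts down.
  Delta: +10 → 65 < 90
No further shutdowns.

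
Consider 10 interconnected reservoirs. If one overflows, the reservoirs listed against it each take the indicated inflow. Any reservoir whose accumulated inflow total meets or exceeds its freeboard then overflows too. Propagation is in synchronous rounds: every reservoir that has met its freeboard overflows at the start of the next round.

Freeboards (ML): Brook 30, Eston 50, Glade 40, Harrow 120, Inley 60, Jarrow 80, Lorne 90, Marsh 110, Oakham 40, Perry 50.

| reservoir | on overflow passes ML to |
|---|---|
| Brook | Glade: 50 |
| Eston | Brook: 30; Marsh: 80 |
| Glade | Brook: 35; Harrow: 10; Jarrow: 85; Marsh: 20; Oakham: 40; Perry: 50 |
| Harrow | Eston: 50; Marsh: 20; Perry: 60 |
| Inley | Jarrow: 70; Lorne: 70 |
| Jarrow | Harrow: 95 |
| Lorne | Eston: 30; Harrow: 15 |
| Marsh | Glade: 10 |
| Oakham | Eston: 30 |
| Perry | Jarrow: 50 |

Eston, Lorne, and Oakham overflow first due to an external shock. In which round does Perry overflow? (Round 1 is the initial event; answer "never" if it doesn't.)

Round 1 — Eston, Lorne, Oakham overflow (initial).
  Brook: +30 → 30 ≥ 30
  Harrow: +15 → 15 < 120
  Marsh: +80 → 80 < 110
Round 2 — Brook overflows.
  Glade: +50 → 50 ≥ 40
Round 3 — Glade overflows.
  Harrow: +10 → 25 < 120
  Jarrow: +85 → 85 ≥ 80
  Marsh: +20 → 100 < 110
  Perry: +50 → 50 ≥ 50
Round 4 — Jarrow, Perry overflow.
  Harrow: +95 → 120 ≥ 120
Round 5 — Harrow overflows.
  Marsh: +20 → 120 ≥ 110
Round 6 — Marsh overflows.
No further overflows.

4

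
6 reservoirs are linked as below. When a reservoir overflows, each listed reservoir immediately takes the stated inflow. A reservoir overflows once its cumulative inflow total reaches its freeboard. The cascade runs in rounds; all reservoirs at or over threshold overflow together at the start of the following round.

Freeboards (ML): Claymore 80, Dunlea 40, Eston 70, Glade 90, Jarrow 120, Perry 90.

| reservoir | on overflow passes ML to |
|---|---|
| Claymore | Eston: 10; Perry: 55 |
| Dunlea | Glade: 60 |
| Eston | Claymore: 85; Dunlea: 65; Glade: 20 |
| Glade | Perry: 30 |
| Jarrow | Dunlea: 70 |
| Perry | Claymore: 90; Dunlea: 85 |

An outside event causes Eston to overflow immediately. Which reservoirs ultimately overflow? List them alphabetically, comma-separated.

Round 1 — Eston overflows (initial).
  Claymore: +85 → 85 ≥ 80
  Dunlea: +65 → 65 ≥ 40
  Glade: +20 → 20 < 90
Round 2 — Claymore, Dunlea overflow.
  Glade: +60 → 80 < 90
  Perry: +55 → 55 < 90
No further overflows.

Claymore, Dunlea, Eston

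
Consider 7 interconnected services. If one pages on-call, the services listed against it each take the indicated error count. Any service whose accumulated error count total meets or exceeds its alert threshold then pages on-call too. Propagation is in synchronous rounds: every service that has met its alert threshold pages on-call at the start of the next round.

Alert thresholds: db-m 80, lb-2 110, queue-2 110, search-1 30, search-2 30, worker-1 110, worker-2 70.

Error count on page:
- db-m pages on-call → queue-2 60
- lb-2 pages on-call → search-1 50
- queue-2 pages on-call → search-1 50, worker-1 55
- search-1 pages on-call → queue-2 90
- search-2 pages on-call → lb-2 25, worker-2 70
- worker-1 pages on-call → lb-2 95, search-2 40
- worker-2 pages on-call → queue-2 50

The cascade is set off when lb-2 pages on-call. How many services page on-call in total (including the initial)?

Round 1 — lb-2 pages on-call (initial).
  search-1: +50 → 50 ≥ 30
Round 2 — search-1 pages on-call.
  queue-2: +90 → 90 < 110
No further pages.

2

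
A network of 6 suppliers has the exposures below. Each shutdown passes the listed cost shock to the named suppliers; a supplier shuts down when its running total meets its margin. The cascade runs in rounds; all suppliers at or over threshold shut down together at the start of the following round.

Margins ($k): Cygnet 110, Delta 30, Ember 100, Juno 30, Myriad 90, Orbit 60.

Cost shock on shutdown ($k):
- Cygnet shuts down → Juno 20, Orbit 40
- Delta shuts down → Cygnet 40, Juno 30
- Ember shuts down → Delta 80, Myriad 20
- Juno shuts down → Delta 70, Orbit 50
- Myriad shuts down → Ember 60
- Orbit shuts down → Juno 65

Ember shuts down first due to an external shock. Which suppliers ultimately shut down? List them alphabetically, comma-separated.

Delta, Ember, Juno

Round 1 — Ember shuts down (initial).
  Delta: +80 → 80 ≥ 30
  Myriad: +20 → 20 < 90
Round 2 — Delta shuts down.
  Cygnet: +40 → 40 < 110
  Juno: +30 → 30 ≥ 30
Round 3 — Juno shuts down.
  Orbit: +50 → 50 < 60
No further shutdowns.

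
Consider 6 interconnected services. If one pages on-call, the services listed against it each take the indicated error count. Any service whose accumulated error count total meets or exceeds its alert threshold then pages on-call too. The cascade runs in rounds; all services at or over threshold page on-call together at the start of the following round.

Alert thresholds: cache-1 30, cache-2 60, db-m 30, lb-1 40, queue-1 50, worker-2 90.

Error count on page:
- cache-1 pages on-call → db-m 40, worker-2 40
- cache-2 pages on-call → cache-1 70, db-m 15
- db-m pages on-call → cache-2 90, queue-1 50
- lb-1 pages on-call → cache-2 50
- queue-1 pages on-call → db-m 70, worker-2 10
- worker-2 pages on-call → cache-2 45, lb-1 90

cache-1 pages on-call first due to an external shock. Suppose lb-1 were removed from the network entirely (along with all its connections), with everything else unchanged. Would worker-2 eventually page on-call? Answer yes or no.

With lb-1 removed:
Round 1 — cache-1 pages on-call (initial).
  db-m: +40 → 40 ≥ 30
  worker-2: +40 → 40 < 90
Round 2 — db-m pages on-call.
  cache-2: +90 → 90 ≥ 60
  queue-1: +50 → 50 ≥ 50
Round 3 — cache-2, queue-1 page on-call.
  worker-2: +10 → 50 < 90
No further pages.

no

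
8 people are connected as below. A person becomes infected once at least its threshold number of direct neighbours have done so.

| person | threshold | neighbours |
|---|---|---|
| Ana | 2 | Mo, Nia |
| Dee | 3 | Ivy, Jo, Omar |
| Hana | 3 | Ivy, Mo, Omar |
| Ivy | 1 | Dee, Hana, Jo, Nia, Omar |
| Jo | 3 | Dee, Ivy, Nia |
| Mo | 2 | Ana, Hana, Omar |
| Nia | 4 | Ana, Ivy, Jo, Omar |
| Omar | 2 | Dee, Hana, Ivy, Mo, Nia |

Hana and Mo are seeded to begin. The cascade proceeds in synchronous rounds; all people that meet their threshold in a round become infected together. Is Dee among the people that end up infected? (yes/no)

Round 1 — Hana, Mo become infected (initial).
Round 2 — checking thresholds:
  Ana: 1 of 2 neighbours < 2, holds.
  Ivy: 1 of 5 neighbours ≥ 1, becomes infected.
  Omar: 2 of 5 neighbours ≥ 2, becomes infected.
Round 3 — no new infections; cascade stops.

no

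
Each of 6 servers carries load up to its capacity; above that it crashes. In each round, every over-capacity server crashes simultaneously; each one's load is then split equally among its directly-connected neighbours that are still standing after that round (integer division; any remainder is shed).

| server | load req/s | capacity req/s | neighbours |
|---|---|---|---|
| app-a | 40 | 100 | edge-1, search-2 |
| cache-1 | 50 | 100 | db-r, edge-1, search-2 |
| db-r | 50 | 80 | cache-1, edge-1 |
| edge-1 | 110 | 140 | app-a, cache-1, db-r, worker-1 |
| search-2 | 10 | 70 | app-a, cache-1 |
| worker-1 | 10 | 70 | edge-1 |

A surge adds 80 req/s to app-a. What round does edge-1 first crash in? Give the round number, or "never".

Round 1 — app-a at 120 > 100. app-a crashes.
  app-a sheds 120 req/s to edge-1, search-2: 60 each.
    edge-1: 110+60 = 170 > 140
    search-2: 10+60 = 70 ≤ 70
Round 2 — edge-1 crashes.
  edge-1 sheds 170 req/s to cache-1, db-r, worker-1: 56 each (2 lost).
    cache-1: 50+56 = 106 > 100
    db-r: 50+56 = 106 > 80
    worker-1: 10+56 = 66 ≤ 70
Round 3 — cache-1, db-r crash.
  cache-1 sheds 106 req/s to search-2: 106 each.
    search-2: 70+106 = 176 > 70
  db-r sheds 106 req/s: no online neighbours, lost.
Round 4 — search-2 crashes.
  search-2 sheds 176 req/s: no online neighbours, lost.
No further crashes.

2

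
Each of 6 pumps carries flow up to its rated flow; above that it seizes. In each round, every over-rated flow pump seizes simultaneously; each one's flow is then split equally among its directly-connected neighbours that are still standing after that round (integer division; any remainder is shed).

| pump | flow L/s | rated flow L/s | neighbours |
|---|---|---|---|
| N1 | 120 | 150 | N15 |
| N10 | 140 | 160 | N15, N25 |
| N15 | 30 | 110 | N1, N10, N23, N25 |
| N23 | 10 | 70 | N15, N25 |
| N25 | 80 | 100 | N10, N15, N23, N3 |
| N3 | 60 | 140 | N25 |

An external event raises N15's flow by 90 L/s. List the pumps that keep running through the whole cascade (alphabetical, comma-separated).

Round 1 — N15 at 120 > 110. N15 seizes.
  N15 sheds 120 L/s to N1, N10, N23, N25: 30 each.
    N1: 120+30 = 150 ≤ 150
    N10: 140+30 = 170 > 160
    N23: 10+30 = 40 ≤ 70
    N25: 80+30 = 110 > 100
Round 2 — N10, N25 seize.
  N10 sheds 170 L/s: no online neighbours, lost.
  N25 sheds 110 L/s to N23, N3: 55 each.
    N23: 40+55 = 95 > 70
    N3: 60+55 = 115 ≤ 140
Round 3 — N23 seizes.
  N23 sheds 95 L/s: no online neighbours, lost.
No further seizures.

N1, N3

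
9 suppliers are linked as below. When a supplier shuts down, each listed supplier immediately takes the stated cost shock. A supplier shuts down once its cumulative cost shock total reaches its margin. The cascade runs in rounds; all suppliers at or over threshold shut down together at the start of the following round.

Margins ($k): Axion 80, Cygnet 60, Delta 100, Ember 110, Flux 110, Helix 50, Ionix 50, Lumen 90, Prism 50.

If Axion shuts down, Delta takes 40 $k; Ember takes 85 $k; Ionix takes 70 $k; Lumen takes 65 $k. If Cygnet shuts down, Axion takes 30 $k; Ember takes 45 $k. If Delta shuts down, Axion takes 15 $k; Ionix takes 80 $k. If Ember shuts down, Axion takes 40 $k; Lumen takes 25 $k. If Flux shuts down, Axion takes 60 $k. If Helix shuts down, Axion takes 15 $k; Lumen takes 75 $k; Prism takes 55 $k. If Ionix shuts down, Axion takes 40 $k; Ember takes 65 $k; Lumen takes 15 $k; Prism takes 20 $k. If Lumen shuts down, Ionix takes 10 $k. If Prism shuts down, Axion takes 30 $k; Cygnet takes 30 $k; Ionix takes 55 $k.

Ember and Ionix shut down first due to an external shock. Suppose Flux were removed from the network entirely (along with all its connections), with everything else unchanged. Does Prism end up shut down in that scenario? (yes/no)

no

With Flux removed:
Round 1 — Ember, Ionix shut down (initial).
  Axion: +40+40 → 80 ≥ 80
  Lumen: +25+15 → 40 < 90
  Prism: +20 → 20 < 50
Round 2 — Axion shuts down.
  Delta: +40 → 40 < 100
  Lumen: +65 → 105 ≥ 90
Round 3 — Lumen shuts down.
No further shutdowns.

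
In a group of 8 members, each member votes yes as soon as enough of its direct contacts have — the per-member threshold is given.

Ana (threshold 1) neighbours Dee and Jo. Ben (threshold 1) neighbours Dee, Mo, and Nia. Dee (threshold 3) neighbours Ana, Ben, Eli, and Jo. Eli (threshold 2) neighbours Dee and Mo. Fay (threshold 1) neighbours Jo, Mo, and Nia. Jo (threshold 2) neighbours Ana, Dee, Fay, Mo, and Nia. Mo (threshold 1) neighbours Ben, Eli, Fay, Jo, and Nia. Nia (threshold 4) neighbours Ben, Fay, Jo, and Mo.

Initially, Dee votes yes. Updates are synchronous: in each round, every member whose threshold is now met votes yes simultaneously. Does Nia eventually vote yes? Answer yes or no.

yes

Round 1 — Dee votes yes (initial).
Round 2 — checking thresholds:
  Ana: 1 of 2 neighbours ≥ 1, votes yes.
  Ben: 1 of 3 neighbours ≥ 1, votes yes.
  Eli: 1 of 2 neighbours < 2, below threshold.
  Jo: 1 of 5 neighbours < 2, below threshold.
Round 3 — checking thresholds:
  Eli: 1 of 2 neighbours < 2, below threshold.
  Jo: 2 of 5 neighbours ≥ 2, votes yes.
  Mo: 1 of 5 neighbours ≥ 1, votes yes.
  Nia: 1 of 4 neighbours < 4, below threshold.
Round 4 — checking thresholds:
  Eli: 2 of 2 neighbours ≥ 2, votes yes.
  Fay: 2 of 3 neighbours ≥ 1, votes yes.
  Nia: 3 of 4 neighbours < 4, below threshold.
Round 5 — checking thresholds:
  Nia: 4 of 4 neighbours ≥ 4, votes yes.
Round 6 — no new yes votes; cascade stops.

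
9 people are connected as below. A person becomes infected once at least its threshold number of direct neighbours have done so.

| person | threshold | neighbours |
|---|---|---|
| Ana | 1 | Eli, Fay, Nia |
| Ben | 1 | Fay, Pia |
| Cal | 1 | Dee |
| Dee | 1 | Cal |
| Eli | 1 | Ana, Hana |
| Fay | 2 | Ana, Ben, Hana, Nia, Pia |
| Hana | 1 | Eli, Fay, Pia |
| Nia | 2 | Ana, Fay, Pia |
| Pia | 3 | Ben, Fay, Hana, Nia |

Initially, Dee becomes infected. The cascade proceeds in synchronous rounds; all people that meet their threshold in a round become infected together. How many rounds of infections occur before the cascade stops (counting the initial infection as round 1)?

2

Round 1 — Dee becomes infected (initial).
Round 2 — checking thresholds:
  Cal: 1 of 1 neighbours ≥ 1, becomes infected.
Round 3 — no new infections; cascade stops.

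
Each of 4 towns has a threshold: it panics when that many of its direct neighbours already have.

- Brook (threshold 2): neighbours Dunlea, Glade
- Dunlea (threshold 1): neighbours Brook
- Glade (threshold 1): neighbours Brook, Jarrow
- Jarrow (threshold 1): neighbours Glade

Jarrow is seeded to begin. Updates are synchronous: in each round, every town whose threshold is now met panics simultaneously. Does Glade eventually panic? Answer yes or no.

Round 1 — Jarrow panics (initial).
Round 2 — checking thresholds:
  Glade: 1 of 2 neighbours ≥ 1, panics.
Round 3 — no new panics; cascade stops.

yes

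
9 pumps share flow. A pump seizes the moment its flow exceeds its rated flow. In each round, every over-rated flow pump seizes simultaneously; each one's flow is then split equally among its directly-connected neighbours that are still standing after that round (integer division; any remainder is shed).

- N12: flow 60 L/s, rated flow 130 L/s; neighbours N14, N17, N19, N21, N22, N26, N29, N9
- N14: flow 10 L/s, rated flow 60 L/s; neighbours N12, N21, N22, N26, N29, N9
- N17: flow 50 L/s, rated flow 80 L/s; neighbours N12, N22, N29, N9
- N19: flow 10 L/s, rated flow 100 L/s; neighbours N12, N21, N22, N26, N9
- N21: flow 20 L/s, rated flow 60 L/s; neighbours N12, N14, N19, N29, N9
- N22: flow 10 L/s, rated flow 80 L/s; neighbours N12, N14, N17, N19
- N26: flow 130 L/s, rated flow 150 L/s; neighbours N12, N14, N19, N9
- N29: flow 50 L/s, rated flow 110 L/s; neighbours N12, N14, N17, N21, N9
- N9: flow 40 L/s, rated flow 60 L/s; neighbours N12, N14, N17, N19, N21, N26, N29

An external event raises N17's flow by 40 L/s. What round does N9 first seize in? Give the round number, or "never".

2

Round 1 — N17 at 90 > 80. N17 seizes.
  N17 sheds 90 L/s to N12, N22, N29, N9: 22 each (2 lost).
    N12: 60+22 = 82 ≤ 130
    N22: 10+22 = 32 ≤ 80
    N29: 50+22 = 72 ≤ 110
    N9: 40+22 = 62 > 60
Round 2 — N9 seizes.
  N9 sheds 62 L/s to N12, N14, N19, N21, N26, N29: 10 each (2 lost).
    N12: 82+10 = 92 ≤ 130
    N14: 10+10 = 20 ≤ 60
    N19: 10+10 = 20 ≤ 100
    N21: 20+10 = 30 ≤ 60
    N26: 130+10 = 140 ≤ 150
    N29: 72+10 = 82 ≤ 110
No further seizures.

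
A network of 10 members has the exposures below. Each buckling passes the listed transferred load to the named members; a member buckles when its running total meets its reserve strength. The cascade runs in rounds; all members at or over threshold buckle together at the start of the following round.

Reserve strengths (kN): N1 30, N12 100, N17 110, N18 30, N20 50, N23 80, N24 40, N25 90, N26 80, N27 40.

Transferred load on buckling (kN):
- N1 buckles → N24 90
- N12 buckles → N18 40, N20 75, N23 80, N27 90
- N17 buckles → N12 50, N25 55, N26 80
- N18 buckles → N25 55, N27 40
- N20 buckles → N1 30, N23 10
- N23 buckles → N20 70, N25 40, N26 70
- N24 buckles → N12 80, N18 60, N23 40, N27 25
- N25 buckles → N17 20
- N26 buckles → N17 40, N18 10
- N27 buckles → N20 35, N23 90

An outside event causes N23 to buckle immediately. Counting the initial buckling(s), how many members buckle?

Round 1 — N23 buckles (initial).
  N20: +70 → 70 ≥ 50
  N25: +40 → 40 < 90
  N26: +70 → 70 < 80
Round 2 — N20 buckles.
  N1: +30 → 30 ≥ 30
Round 3 — N1 buckles.
  N24: +90 → 90 ≥ 40
Round 4 — N24 buckles.
  N12: +80 → 80 < 100
  N18: +60 → 60 ≥ 30
  N27: +25 → 25 < 40
Round 5 — N18 buckles.
  N25: +55 → 95 ≥ 90
  N27: +40 → 65 ≥ 40
Round 6 — N25, N27 buckle.
  N17: +20 → 20 < 110
No further bucklings.

7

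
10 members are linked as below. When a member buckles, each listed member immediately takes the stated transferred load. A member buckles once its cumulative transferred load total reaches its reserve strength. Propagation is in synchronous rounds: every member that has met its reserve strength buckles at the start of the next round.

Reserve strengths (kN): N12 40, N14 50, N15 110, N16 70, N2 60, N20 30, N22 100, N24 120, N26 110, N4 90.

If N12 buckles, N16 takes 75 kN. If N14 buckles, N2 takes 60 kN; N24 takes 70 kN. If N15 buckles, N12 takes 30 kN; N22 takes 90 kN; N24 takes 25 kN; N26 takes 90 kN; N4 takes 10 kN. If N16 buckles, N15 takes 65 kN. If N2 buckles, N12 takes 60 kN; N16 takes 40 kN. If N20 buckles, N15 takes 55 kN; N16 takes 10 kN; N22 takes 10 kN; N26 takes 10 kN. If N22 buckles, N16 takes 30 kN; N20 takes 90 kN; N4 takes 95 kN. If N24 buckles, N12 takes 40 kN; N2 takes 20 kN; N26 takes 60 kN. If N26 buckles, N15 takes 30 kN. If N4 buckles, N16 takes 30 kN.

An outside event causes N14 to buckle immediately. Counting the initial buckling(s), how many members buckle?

4

Round 1 — N14 buckles (initial).
  N2: +60 → 60 ≥ 60
  N24: +70 → 70 < 120
Round 2 — N2 buckles.
  N12: +60 → 60 ≥ 40
  N16: +40 → 40 < 70
Round 3 — N12 buckles.
  N16: +75 → 115 ≥ 70
Round 4 — N16 buckles.
  N15: +65 → 65 < 110
No further bucklings.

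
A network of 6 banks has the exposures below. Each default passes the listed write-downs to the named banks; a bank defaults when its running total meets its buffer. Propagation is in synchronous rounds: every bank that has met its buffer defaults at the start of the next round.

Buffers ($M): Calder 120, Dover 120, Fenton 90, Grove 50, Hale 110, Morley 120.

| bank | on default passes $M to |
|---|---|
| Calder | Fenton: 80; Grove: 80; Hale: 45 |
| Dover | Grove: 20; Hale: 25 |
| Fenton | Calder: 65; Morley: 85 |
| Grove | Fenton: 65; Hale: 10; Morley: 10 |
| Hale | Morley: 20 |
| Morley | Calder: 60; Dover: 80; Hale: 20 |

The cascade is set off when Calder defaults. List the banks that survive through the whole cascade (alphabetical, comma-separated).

Dover, Hale, Morley

Round 1 — Calder defaults (initial).
  Fenton: +80 → 80 < 90
  Grove: +80 → 80 ≥ 50
  Hale: +45 → 45 < 110
Round 2 — Grove defaults.
  Fenton: +65 → 145 ≥ 90
  Hale: +10 → 55 < 110
  Morley: +10 → 10 < 120
Round 3 — Fenton defaults.
  Morley: +85 → 95 < 120
No further defaults.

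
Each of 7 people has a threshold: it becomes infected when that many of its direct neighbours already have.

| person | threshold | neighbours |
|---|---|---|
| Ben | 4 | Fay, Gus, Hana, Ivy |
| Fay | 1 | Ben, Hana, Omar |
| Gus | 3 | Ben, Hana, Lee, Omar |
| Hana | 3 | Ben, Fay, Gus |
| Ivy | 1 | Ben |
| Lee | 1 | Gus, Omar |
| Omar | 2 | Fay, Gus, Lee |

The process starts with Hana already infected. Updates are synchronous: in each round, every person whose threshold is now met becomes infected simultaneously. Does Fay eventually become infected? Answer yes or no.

yes

Round 1 — Hana becomes infected (initial).
Round 2 — checking thresholds:
  Ben: 1 of 4 neighbours < 4, holds.
  Fay: 1 of 3 neighbours ≥ 1, becomes infected.
  Gus: 1 of 4 neighbours < 3, holds.
Round 3 — no new infections; cascade stops.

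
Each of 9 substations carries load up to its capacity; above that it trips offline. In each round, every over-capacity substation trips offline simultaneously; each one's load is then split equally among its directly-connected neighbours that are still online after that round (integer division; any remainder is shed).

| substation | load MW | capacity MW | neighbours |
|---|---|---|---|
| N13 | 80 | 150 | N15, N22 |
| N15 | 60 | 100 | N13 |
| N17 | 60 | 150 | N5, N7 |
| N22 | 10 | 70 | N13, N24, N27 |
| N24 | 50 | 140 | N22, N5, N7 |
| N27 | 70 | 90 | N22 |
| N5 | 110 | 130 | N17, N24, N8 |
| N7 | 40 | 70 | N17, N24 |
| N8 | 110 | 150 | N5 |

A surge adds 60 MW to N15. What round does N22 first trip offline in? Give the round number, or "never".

Round 1 — N15 at 120 > 100. N15 trips offline.
  N15 sheds 120 MW to N13: 120 each.
    N13: 80+120 = 200 > 150
Round 2 — N13 trips offline.
  N13 sheds 200 MW to N22: 200 each.
    N22: 10+200 = 210 > 70
Round 3 — N22 trips offline.
  N22 sheds 210 MW to N24, N27: 105 each.
    N24: 50+105 = 155 > 140
    N27: 70+105 = 175 > 90
Round 4 — N24, N27 trip offline.
  N24 sheds 155 MW to N5, N7: 77 each (1 lost).
    N5: 110+77 = 187 > 130
    N7: 40+77 = 117 > 70
  N27 sheds 175 MW: no online neighbours, lost.
Round 5 — N5, N7 trip offline.
  N5 sheds 187 MW to N17, N8: 93 each (1 lost).
    N17: 60+93 = 153 > 150
    N8: 110+93 = 203 > 150
  N7 sheds 117 MW to N17: 117 each.
    N17: 153+117 = 270 > 150
Round 6 — N17, N8 trip offline.
  N17 sheds 270 MW: no online neighbours, lost.
  N8 sheds 203 MW: no online neighbours, lost.
No further trips.

3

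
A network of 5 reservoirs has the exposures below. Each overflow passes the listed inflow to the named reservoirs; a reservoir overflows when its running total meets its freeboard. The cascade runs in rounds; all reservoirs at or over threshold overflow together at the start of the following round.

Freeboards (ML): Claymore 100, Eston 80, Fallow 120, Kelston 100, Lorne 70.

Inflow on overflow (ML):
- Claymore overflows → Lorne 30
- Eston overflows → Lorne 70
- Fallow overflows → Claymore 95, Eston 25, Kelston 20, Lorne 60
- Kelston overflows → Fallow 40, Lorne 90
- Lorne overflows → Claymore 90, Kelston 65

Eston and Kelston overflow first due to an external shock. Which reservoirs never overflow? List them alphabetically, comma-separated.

Round 1 — Eston, Kelston overflow (initial).
  Fallow: +40 → 40 < 120
  Lorne: +70+90 → 160 ≥ 70
Round 2 — Lorne overflows.
  Claymore: +90 → 90 < 100
No further overflows.

Claymore, Fallow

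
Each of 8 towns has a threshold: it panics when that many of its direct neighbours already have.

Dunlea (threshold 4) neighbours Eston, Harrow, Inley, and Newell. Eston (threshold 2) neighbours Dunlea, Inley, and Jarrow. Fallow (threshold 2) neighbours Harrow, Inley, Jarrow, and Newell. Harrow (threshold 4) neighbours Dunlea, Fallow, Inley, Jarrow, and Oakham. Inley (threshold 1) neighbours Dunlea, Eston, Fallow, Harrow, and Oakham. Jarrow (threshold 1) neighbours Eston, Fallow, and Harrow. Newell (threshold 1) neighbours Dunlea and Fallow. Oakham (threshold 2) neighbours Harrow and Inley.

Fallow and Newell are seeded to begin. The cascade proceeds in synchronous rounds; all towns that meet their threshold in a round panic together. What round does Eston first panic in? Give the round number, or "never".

Round 1 — Fallow, Newell panic (initial).
Round 2 — checking thresholds:
  Dunlea: 1 of 4 neighbours < 4, holds.
  Harrow: 1 of 5 neighbours < 4, holds.
  Inley: 1 of 5 neighbours ≥ 1, panics.
  Jarrow: 1 of 3 neighbours ≥ 1, panics.
Round 3 — checking thresholds:
  Dunlea: 2 of 4 neighbours < 4, holds.
  Eston: 2 of 3 neighbours ≥ 2, panics.
  Harrow: 3 of 5 neighbours < 4, holds.
  Oakham: 1 of 2 neighbours < 2, holds.
Round 4 — no new panics; cascade stops.

3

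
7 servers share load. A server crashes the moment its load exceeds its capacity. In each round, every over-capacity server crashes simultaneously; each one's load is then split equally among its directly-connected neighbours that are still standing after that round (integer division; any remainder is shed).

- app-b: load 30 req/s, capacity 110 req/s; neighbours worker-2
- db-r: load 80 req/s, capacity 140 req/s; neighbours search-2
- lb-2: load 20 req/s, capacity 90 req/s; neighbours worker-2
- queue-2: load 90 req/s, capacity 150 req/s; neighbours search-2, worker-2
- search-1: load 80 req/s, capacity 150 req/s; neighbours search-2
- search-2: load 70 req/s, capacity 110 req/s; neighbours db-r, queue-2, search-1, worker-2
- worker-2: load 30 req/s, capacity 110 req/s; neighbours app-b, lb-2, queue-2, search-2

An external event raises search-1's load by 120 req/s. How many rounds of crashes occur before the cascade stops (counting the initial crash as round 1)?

3

Round 1 — search-1 at 200 > 150. search-1 crashes.
  search-1 sheds 200 req/s to search-2: 200 each.
    search-2: 70+200 = 270 > 110
Round 2 — search-2 crashes.
  search-2 sheds 270 req/s to db-r, queue-2, worker-2: 90 each.
    db-r: 80+90 = 170 > 140
    queue-2: 90+90 = 180 > 150
    worker-2: 30+90 = 120 > 110
Round 3 — db-r, queue-2, worker-2 crash.
  db-r sheds 170 req/s: no online neighbours, lost.
  queue-2 sheds 180 req/s: no online neighbours, lost.
  worker-2 sheds 120 req/s to app-b, lb-2: 60 each.
    app-b: 30+60 = 90 ≤ 110
    lb-2: 20+60 = 80 ≤ 90
No further crashes.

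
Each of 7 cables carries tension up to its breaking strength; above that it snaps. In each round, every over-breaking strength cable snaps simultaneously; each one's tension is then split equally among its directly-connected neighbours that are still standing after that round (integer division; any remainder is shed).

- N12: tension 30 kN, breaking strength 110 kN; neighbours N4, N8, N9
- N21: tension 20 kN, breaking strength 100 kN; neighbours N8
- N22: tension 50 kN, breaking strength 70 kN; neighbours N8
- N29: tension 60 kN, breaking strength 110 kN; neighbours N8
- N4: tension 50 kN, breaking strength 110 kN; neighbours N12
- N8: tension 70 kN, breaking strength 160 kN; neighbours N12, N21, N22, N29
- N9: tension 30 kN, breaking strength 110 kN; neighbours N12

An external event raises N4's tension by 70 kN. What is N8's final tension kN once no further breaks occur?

Round 1 — N4 at 120 > 110. N4 snaps.
  N4 sheds 120 kN to N12: 120 each.
    N12: 30+120 = 150 > 110
Round 2 — N12 snaps.
  N12 sheds 150 kN to N8, N9: 75 each.
    N8: 70+75 = 145 ≤ 160
    N9: 30+75 = 105 ≤ 110
No further breaks.

145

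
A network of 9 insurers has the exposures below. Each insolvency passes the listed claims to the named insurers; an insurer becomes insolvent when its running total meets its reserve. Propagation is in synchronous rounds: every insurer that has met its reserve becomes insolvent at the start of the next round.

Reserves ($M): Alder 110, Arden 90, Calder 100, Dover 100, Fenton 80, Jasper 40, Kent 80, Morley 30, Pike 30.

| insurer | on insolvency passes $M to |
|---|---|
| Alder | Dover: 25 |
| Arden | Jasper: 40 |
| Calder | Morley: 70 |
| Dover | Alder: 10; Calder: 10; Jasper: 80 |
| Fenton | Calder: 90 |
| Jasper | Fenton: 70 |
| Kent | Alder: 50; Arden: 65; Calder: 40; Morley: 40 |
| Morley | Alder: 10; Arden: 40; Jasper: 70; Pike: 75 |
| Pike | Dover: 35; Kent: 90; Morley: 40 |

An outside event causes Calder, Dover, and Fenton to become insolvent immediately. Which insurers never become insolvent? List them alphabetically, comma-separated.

Alder

Round 1 — Calder, Dover, Fenton become insolvent (initial).
  Alder: +10 → 10 < 110
  Jasper: +80 → 80 ≥ 40
  Morley: +70 → 70 ≥ 30
Round 2 — Jasper, Morley become insolvent.
  Alder: +10 → 20 < 110
  Arden: +40 → 40 < 90
  Pike: +75 → 75 ≥ 30
Round 3 — Pike becomes insolvent.
  Kent: +90 → 90 ≥ 80
Round 4 — Kent becomes insolvent.
  Alder: +50 → 70 < 110
  Arden: +65 → 105 ≥ 90
Round 5 — Arden becomes insolvent.
No further insolvencies.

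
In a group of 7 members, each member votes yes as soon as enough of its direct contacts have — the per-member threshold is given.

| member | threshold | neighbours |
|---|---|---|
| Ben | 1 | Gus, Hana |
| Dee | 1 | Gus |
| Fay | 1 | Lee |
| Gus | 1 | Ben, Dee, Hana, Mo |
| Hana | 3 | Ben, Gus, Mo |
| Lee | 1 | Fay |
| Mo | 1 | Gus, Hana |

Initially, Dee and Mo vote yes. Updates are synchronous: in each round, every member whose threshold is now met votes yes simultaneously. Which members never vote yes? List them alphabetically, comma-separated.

Fay, Lee

Round 1 — Dee, Mo vote yes (initial).
Round 2 — checking thresholds:
  Gus: 2 of 4 neighbours ≥ 1, votes yes.
  Hana: 1 of 3 neighbours < 3, not yet.
Round 3 — checking thresholds:
  Ben: 1 of 2 neighbours ≥ 1, votes yes.
  Hana: 2 of 3 neighbours < 3, not yet.
Round 4 — checking thresholds:
  Hana: 3 of 3 neighbours ≥ 3, votes yes.
Round 5 — no new yes votes; cascade stops.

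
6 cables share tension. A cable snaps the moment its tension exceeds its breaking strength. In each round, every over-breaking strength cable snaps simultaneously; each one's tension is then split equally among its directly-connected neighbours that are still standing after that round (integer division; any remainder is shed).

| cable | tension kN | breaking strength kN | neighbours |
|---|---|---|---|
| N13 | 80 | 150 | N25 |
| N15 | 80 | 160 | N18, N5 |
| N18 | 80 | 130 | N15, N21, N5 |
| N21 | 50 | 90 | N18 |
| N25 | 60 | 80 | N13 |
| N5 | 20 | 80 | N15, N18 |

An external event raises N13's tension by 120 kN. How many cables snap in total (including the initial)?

Round 1 — N13 at 200 > 150. N13 snaps.
  N13 sheds 200 kN to N25: 200 each.
    N25: 60+200 = 260 > 80
Round 2 — N25 snaps.
  N25 sheds 260 kN: no online neighbours, lost.
No further breaks.

2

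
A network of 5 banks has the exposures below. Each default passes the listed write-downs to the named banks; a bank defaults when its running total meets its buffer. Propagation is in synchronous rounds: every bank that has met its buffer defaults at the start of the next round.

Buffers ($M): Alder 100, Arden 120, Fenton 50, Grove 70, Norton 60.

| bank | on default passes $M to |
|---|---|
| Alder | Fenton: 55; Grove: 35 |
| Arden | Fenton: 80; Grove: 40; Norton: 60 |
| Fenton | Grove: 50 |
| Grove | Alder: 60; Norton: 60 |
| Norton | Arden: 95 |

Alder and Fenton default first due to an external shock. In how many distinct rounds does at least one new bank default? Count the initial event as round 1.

Round 1 — Alder, Fenton default (initial).
  Grove: +35+50 → 85 ≥ 70
Round 2 — Grove defaults.
  Norton: +60 → 60 ≥ 60
Round 3 — Norton defaults.
  Arden: +95 → 95 < 120
No further defaults.

3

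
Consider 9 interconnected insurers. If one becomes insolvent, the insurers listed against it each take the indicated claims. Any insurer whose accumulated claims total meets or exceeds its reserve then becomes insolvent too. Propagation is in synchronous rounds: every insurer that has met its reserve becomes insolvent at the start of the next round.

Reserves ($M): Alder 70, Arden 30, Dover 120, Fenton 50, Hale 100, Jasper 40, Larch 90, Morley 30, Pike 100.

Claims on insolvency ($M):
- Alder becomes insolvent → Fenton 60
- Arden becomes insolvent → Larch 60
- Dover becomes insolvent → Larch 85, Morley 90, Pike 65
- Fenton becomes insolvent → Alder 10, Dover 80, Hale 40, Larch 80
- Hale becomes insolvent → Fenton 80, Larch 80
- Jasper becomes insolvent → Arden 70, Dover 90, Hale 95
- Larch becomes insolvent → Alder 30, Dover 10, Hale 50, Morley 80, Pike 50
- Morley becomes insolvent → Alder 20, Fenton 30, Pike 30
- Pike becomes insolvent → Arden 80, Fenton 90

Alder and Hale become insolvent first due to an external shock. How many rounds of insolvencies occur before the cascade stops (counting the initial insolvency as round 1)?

4

Round 1 — Alder, Hale become insolvent (initial).
  Fenton: +60+80 → 140 ≥ 50
  Larch: +80 → 80 < 90
Round 2 — Fenton becomes insolvent.
  Dover: +80 → 80 < 120
  Larch: +80 → 160 ≥ 90
Round 3 — Larch becomes insolvent.
  Dover: +10 → 90 < 120
  Morley: +80 → 80 ≥ 30
  Pike: +50 → 50 < 100
Round 4 — Morley becomes insolvent.
  Pike: +30 → 80 < 100
No further insolvencies.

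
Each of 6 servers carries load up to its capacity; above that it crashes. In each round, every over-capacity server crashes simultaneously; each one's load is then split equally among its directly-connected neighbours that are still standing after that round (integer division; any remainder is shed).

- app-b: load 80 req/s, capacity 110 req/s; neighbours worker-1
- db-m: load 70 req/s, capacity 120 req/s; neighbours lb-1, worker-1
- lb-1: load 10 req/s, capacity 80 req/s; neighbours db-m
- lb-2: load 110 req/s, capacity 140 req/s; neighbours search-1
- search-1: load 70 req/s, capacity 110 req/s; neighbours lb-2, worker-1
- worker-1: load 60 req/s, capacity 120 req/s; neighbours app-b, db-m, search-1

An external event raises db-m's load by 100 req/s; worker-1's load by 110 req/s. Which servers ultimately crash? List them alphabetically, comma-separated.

Round 1 — db-m at 170 > 120; worker-1 at 170 > 120. db-m, worker-1 crash.
  db-m sheds 170 req/s to lb-1: 170 each.
    lb-1: 10+170 = 180 > 80
  worker-1 sheds 170 req/s to app-b, search-1: 85 each.
    app-b: 80+85 = 165 > 110
    search-1: 70+85 = 155 > 110
Round 2 — app-b, lb-1, search-1 crash.
  app-b sheds 165 req/s: no online neighbours, lost.
  lb-1 sheds 180 req/s: no online neighbours, lost.
  search-1 sheds 155 req/s to lb-2: 155 each.
    lb-2: 110+155 = 265 > 140
Round 3 — lb-2 crashes.
  lb-2 sheds 265 req/s: no online neighbours, lost.
No further crashes.

app-b, db-m, lb-1, lb-2, search-1, worker-1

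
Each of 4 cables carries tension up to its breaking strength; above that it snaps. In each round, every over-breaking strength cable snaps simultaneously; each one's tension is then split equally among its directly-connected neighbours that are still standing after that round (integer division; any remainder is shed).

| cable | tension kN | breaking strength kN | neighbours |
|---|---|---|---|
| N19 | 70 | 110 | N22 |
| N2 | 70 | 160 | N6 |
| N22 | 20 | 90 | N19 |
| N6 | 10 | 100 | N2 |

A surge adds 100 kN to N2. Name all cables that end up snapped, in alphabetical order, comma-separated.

Round 1 — N2 at 170 > 160. N2 snaps.
  N2 sheds 170 kN to N6: 170 each.
    N6: 10+170 = 180 > 100
Round 2 — N6 snaps.
  N6 sheds 180 kN: no online neighbours, lost.
No further breaks.

N2, N6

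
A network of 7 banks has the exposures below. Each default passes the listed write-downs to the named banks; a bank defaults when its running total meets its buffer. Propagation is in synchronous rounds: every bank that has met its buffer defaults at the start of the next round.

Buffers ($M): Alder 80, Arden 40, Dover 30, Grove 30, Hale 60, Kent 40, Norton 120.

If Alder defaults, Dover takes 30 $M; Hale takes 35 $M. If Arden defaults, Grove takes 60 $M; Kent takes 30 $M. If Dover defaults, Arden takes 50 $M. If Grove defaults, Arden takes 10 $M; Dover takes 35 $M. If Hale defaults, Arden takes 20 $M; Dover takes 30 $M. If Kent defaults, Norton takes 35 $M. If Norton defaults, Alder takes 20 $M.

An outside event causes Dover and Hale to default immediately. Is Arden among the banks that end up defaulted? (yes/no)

yes

Round 1 — Dover, Hale default (initial).
  Arden: +50+20 → 70 ≥ 40
Round 2 — Arden defaults.
  Grove: +60 → 60 ≥ 30
  Kent: +30 → 30 < 40
Round 3 — Grove defaults.
No further defaults.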